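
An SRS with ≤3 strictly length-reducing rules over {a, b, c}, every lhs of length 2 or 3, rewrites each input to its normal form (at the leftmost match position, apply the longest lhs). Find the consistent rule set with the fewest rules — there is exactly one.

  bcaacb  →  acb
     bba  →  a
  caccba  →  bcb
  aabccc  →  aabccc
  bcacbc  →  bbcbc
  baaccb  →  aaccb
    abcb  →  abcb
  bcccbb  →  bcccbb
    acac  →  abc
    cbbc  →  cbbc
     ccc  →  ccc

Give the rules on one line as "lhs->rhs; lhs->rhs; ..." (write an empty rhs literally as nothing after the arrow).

ba->a; ca->b

  | bcaacb => bbacb => bacb => acb
  | bba => ba => a
  | caccba => bccba => bcca => bcb
  | aabccc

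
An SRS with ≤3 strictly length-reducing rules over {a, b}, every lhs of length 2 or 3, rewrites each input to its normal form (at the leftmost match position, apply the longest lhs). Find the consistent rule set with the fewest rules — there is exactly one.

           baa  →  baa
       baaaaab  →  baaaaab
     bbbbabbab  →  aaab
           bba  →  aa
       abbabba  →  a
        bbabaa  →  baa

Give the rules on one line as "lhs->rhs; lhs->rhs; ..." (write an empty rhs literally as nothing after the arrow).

  | baa
  | baaaaab
  | bbbbabbab => bbaabbab => aaabbab => aaab
  | bba => aa

aba->ba; abb->; bba->aa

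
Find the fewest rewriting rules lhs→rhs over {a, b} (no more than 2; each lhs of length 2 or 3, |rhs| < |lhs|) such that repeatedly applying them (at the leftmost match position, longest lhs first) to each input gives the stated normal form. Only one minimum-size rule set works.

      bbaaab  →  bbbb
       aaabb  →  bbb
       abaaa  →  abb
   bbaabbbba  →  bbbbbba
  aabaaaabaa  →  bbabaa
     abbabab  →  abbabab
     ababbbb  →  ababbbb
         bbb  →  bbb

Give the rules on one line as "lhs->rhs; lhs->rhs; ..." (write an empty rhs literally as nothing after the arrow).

aaa->b; aab->b

  | bbaaab => bbbb
  | aaabb => bbb
  | abaaa => abb
  | bbaabbbba => bbbbbba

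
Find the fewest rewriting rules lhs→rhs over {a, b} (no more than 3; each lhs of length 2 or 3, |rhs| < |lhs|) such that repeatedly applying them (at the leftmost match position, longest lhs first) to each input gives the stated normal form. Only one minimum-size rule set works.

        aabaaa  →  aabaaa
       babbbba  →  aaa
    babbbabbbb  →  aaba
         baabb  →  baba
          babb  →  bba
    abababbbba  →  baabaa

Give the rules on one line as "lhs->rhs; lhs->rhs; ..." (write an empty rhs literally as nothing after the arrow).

abb->ba; bbb->a

  | aabaaa
  | babbbba => bbabba => bbbaa => aaa
  | babbbabbbb => bbababbbb => bbabbabb => bbbaabb => aaabb => aaba
  | baabb => baba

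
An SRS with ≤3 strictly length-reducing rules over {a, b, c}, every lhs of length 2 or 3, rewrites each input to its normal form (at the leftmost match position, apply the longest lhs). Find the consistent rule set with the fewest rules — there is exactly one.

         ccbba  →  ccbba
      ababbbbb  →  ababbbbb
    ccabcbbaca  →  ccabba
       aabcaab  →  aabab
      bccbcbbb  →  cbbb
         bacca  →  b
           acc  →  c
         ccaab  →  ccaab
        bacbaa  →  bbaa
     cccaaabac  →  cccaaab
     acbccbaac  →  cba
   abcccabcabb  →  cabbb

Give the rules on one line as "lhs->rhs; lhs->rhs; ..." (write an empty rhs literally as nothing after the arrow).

  | ccbba
  | ababbbbb
  | ccabcbbaca => ccabbaca => ccabba
  | aabcaab => aabab

ac->; bc->; bca->b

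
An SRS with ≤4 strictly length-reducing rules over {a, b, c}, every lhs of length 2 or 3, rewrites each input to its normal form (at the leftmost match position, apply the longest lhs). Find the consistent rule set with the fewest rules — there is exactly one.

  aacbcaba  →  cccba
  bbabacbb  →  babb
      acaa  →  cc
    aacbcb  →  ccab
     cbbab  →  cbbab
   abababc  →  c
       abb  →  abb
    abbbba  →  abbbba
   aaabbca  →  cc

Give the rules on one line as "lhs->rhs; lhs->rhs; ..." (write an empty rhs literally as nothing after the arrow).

aa->c; ac->c; bc->a

  | aacbcaba => ccbcaba => ccaaba => cccba
  | bbabacbb => bbabcbb => bbaabb => bbcbb => babb
  | acaa => caa => cc
  | aacbcb => ccbcb => ccab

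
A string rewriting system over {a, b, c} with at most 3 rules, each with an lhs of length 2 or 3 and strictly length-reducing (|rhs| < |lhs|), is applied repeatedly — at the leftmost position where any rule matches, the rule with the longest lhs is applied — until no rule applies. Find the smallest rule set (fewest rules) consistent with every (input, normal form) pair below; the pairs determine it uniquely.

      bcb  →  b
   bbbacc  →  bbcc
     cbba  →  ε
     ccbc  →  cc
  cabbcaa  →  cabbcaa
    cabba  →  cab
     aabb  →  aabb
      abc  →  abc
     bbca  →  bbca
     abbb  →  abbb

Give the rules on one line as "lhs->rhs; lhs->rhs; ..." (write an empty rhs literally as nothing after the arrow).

  | bcb => b
  | bbbacc => bbcc
  | cbba => ba => ε
  | ccbc => cc

ba->; cb->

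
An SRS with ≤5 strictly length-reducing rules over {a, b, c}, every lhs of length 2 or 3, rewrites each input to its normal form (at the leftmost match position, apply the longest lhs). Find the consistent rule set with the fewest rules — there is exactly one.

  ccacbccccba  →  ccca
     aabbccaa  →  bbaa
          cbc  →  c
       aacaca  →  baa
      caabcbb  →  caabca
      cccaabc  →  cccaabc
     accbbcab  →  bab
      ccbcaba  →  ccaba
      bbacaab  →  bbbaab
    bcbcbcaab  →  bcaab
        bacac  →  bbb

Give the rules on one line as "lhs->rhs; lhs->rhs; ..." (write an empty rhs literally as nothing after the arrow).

abb->ba; ac->b; cb->; cbb->ca

  | ccacbccccba => ccbbccccba => ccaccccba => ccbcccba => ccccba => ccca
  | aabbccaa => abaccaa => abbcaa => bacaa => bbaa
  | cbc => c
  | aacaca => abaca => abba => baa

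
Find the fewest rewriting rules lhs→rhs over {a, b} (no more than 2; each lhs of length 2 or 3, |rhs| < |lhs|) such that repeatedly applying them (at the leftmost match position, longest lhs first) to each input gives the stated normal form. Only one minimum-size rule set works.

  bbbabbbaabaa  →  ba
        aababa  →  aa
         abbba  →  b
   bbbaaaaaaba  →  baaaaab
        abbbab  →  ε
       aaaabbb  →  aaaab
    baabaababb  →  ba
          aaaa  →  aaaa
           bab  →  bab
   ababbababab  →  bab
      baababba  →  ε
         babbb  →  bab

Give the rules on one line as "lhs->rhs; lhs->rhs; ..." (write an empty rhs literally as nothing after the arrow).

  | bbbabbbaabaa => babbbaabaa => babaabaa => bbabaa => abaa => ba
  | aababa => abba => aa
  | abbba => aba => b
  | bbbaaaaaaba => baaaaaaba => baaaaab

aba->b; bb->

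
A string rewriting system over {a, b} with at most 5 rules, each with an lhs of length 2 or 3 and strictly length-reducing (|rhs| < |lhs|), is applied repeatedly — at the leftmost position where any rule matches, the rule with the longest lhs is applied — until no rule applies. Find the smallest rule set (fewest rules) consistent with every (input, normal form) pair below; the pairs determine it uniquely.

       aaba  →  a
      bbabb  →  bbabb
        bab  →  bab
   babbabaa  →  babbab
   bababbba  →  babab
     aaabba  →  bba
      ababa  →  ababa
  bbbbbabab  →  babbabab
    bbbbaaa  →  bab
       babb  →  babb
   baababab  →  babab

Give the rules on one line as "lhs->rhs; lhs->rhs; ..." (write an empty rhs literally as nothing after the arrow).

aa->; aaa->; aab->; bbb->ba

  | aaba => a
  | bbabb
  | bab
  | babbabaa => babbab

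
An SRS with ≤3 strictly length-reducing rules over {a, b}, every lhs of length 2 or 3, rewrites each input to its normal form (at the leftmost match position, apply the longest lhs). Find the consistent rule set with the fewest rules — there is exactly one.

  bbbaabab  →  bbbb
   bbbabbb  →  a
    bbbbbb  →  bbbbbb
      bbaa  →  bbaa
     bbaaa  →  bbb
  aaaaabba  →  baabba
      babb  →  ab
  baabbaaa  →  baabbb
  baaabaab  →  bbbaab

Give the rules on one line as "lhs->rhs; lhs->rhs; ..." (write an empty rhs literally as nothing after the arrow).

aaa->b; bab->a

  | bbbaabab => bbbaaa => bbbb
  | bbbabbb => bbabb => bab => a
  | bbbbbb
  | bbaa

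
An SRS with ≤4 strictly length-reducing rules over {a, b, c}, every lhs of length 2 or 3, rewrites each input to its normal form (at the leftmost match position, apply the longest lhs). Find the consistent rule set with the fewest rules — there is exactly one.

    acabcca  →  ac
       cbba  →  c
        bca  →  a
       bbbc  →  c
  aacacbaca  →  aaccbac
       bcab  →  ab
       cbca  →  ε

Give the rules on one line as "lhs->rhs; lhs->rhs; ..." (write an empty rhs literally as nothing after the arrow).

aca->ac; bb->c; bc->; ca->

  | acabcca => acbcca => acca => ac
  | cbba => cca => c
  | bca => a
  | bbbc => cbc => c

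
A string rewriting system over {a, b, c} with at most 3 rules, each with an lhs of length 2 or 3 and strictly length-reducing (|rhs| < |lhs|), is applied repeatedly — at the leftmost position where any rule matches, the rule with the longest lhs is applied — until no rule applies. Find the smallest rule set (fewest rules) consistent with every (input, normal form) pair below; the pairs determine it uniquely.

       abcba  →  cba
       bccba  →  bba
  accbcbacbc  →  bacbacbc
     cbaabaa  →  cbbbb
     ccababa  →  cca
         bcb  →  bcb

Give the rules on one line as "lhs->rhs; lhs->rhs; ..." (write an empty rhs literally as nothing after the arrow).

aa->b; ab->; ccb->aa

  | abcba => cba
  | bccba => baaa => bba
  | accbcbacbc => aaacbacbc => bacbacbc
  | cbaabaa => cbbbaa => cbbbb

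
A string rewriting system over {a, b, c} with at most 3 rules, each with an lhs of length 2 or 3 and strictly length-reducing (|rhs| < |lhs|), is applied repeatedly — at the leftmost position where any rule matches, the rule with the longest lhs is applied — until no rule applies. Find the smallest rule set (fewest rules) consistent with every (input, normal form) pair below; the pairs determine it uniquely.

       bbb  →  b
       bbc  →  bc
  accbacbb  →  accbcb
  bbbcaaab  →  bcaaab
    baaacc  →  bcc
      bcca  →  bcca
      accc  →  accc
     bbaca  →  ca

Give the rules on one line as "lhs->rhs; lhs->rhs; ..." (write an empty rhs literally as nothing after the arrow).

ba->b; bb->b; bba->

  | bbb => bb => b
  | bbc => bc
  | accbacbb => accbcbb => accbcb
  | bbbcaaab => bbcaaab => bcaaab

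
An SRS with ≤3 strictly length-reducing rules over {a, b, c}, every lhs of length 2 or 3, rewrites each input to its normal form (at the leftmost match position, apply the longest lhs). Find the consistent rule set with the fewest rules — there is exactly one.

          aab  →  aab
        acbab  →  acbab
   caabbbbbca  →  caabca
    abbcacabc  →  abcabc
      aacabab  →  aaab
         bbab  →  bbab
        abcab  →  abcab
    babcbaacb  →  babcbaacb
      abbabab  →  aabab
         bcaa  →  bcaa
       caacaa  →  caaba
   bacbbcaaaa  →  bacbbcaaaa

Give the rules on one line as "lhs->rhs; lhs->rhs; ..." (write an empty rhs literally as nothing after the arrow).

abb->a; aca->ab

  | aab
  | acbab
  | caabbbbbca => caabbbca => caabca
  | abbcacabc => acacabc => abcabc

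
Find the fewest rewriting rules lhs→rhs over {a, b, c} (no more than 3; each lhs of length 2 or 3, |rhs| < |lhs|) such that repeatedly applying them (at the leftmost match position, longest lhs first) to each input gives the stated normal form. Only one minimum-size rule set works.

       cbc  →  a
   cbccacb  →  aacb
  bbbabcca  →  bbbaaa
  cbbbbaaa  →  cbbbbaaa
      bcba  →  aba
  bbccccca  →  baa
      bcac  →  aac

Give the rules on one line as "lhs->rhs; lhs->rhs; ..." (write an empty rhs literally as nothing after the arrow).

  | cbc => ca => a
  | cbccacb => cacacb => acacb => aacb
  | bbbabcca => bbbaaca => bbbaaa
  | cbbbbaaa

bc->a; ca->a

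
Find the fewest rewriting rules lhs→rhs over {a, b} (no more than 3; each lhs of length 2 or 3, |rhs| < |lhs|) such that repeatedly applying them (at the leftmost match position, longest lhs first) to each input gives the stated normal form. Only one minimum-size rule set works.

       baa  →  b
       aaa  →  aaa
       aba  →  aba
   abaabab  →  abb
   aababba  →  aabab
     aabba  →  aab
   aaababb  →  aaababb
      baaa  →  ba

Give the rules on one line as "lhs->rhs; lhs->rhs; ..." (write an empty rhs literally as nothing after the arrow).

baa->b; bba->b

  | baa => b
  | aaa
  | aba
  | abaabab => abbab => abb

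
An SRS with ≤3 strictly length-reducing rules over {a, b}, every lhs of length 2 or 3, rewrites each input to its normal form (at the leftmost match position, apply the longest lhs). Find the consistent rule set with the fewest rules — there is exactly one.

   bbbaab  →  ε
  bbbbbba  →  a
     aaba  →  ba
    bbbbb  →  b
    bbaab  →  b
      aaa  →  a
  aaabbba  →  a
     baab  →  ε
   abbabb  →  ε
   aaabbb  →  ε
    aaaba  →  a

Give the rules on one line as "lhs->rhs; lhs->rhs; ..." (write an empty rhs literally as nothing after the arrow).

aa->; ab->; bb->

  | bbbaab => baab => bb => ε
  | bbbbbba => bbbba => bba => a
  | aaba => ba
  | bbbbb => bbb => b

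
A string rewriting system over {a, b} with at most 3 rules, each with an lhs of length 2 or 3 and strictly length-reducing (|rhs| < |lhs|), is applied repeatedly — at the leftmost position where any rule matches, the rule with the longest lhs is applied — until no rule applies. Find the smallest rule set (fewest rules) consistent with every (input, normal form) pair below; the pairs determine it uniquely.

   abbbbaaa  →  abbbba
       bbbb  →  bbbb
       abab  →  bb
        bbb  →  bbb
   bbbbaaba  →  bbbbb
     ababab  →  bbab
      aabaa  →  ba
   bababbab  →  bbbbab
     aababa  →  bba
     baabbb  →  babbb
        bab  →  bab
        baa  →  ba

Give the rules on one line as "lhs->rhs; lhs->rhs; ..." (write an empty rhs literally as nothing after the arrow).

  | abbbbaaa => abbbbaa => abbbba
  | bbbb
  | abab => bb
  | bbb

aa->a; aba->b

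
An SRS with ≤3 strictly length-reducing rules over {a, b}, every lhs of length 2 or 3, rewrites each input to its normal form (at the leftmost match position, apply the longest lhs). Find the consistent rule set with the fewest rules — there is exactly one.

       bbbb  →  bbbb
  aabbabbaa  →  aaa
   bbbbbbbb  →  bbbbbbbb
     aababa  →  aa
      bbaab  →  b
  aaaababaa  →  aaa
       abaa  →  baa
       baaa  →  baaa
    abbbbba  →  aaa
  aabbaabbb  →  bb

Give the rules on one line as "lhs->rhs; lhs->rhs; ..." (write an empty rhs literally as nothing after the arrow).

  | bbbb
  | aabbabbaa => ababbaa => babbaa => bbaa => aaa
  | bbbbbbbb
  | aababa => ababa => baba => bba => aa

ab->b; abb->b; bba->aa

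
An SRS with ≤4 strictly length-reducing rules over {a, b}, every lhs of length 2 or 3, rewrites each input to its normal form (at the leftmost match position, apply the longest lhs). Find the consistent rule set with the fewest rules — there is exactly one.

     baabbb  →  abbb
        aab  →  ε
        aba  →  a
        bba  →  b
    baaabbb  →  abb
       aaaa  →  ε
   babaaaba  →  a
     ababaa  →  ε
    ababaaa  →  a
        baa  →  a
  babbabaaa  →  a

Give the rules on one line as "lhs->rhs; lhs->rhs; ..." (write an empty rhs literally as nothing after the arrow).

  | baabbb => abbb
  | aab => ba => ε
  | aba => a
  | bba => b

aa->; aab->ba; ba->; bab->ab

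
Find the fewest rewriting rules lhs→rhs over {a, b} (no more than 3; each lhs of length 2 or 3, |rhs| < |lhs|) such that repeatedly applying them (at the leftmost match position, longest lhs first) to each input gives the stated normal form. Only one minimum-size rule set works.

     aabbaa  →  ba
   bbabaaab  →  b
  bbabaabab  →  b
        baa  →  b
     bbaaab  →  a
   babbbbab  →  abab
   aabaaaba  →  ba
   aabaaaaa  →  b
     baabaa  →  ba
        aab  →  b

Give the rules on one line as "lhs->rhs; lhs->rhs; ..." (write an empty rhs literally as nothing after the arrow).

aa->; aaa->ba; bb->a

  | aabbaa => bbaa => aaa => ba
  | bbabaaab => aabaaab => baaab => bbab => aab => b
  | bbabaabab => aabaabab => baabab => bbab => aab => b
  | baa => b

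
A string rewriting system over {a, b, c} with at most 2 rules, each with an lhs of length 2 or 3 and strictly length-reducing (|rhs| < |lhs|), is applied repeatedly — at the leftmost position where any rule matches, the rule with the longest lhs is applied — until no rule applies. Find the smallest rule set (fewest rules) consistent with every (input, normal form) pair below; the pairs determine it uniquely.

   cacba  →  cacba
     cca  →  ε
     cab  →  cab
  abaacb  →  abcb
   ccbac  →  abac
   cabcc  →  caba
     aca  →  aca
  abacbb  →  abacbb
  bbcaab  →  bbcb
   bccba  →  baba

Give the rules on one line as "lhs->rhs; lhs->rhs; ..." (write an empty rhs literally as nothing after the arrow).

aa->; cc->a

  | cacba
  | cca => aa => ε
  | cab
  | abaacb => abcb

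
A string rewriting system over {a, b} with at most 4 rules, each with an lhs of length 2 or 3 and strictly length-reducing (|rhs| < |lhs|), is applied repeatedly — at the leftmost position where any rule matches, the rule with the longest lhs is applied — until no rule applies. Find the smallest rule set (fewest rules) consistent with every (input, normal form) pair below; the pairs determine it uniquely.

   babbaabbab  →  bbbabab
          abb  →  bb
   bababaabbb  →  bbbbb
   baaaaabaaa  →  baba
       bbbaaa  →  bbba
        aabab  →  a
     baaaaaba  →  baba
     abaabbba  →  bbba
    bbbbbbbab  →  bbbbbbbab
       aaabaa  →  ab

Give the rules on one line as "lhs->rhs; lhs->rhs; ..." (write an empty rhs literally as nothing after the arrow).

aa->; aab->a; abb->bb

  | babbaabbab => bbbaabbab => bbbabab
  | abb => bb
  | bababaabbb => babababb => bababbb => babbbb => bbbbb
  | baaaaabaaa => baaabaaa => babaaa => baba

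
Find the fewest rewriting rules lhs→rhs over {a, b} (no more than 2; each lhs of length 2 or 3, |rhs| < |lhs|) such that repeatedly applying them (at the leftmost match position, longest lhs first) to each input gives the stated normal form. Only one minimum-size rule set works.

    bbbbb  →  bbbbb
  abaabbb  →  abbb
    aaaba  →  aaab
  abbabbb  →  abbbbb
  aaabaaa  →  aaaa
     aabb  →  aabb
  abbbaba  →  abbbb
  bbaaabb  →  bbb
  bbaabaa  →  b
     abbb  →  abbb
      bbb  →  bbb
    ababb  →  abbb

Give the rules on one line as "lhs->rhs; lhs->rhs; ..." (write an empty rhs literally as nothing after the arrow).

  | bbbbb
  | abaabbb => abbb
  | aaaba => aaab
  | abbabbb => abbbbb

ba->b; baa->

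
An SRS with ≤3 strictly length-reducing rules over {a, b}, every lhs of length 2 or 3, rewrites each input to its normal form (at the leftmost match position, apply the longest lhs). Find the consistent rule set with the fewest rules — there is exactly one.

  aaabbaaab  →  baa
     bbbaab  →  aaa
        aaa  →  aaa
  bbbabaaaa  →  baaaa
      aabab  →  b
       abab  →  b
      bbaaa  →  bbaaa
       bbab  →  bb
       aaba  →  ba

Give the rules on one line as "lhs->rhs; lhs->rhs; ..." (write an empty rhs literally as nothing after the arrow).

ab->; aba->ba; bbb->aa

  | aaabbaaab => aabaaab => abaaab => baaab => baa
  | bbbaab => aaaab => aaa
  | aaa
  | bbbabaaaa => aaabaaaa => aabaaaa => abaaaa => baaaa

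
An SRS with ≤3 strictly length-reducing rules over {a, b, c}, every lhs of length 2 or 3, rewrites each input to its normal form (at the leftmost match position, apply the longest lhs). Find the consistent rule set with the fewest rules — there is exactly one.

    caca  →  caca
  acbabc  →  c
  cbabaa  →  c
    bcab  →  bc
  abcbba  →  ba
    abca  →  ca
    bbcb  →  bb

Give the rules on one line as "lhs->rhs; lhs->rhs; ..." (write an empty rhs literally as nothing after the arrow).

aa->c; ab->; cb->

  | caca
  | acbabc => aabc => cbc => c
  | cbabaa => abaa => aa => c
  | bcab => bc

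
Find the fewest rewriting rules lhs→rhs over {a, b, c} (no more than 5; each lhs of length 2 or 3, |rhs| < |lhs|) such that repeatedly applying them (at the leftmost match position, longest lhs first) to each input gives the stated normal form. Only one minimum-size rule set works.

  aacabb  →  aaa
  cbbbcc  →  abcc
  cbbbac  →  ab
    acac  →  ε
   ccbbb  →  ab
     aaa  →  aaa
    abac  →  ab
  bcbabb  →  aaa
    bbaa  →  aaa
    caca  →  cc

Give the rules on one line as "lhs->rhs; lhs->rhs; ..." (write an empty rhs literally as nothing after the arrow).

  | aacabb => aabb => aaa
  | cbbbcc => bbbcc => abcc
  | cbbbac => bbbac => abac => ab
  | acac => ac => ε

ac->; bb->a; ca->c; cb->b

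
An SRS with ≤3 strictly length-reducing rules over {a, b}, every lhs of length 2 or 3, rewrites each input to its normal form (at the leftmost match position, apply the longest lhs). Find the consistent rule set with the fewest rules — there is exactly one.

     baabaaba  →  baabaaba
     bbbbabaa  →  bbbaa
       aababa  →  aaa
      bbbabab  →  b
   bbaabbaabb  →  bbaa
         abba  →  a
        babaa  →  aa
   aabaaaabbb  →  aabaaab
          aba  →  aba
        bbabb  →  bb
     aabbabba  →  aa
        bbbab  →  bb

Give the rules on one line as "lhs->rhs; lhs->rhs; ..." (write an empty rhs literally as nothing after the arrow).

  | baabaaba
  | bbbbabaa => bbbaa
  | aababa => aaa
  | bbbabab => bbab => b

abb->; bab->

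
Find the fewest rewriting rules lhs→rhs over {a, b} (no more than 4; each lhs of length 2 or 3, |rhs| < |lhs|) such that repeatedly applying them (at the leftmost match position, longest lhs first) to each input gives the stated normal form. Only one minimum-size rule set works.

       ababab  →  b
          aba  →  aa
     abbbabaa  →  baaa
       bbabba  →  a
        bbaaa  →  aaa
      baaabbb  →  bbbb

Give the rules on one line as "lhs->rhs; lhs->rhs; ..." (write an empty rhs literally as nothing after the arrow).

  | ababab => aabab => aaab => aab => ab => b
  | aba => aa
  | abbbabaa => bbbabaa => babaa => baaa
  | bbabba => abba => bba => a

ab->b; aba->aa; bba->a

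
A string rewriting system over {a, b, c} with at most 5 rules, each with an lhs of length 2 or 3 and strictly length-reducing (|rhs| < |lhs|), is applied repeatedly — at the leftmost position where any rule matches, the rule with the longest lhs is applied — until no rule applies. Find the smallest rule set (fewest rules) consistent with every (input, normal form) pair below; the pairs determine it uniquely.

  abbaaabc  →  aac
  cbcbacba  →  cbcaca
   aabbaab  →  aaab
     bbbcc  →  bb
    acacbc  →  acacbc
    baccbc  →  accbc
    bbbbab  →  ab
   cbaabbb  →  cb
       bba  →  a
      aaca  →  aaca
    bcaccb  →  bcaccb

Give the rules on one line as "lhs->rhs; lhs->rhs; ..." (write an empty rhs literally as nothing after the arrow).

  | abbaaabc => baaabc => aaabc => aac
  | cbcbacba => cbcacba => cbcaca
  | aabbaab => abaab => aaab
  | bbbcc => bb

abb->b; abc->c; ba->a; bcc->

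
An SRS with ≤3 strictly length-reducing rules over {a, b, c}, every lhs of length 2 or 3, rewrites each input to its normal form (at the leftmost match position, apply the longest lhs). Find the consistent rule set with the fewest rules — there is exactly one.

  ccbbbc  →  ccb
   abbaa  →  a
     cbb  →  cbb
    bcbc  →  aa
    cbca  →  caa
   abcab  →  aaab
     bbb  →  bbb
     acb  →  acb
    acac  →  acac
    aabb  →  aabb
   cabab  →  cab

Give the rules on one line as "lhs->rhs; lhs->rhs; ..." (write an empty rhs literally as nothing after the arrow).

ba->; bc->a

  | ccbbbc => ccbba => ccb
  | abbaa => aba => a
  | cbb
  | bcbc => abc => aa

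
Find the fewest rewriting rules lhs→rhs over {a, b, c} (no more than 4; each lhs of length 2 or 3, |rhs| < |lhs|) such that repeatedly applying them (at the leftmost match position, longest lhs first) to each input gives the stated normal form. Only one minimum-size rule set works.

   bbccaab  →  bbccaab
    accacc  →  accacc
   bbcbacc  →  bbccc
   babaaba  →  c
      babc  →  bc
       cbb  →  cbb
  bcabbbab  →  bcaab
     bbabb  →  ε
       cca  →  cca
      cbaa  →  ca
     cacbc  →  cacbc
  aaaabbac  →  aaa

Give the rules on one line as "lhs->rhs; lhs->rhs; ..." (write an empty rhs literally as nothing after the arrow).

  | bbccaab
  | accacc
  | bbcbacc => bbccc
  | babaaba => baaba => aba => c

aba->c; abc->; ba->; bbb->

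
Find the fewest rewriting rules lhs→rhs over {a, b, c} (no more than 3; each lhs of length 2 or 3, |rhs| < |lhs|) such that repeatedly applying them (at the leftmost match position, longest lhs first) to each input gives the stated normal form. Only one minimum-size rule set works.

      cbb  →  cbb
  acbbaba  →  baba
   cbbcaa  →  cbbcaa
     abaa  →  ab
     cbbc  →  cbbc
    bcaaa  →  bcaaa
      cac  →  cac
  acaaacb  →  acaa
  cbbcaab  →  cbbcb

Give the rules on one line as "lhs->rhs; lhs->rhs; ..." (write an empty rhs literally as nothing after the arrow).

aab->b; acb->; baa->b

  | cbb
  | acbbaba => baba
  | cbbcaa
  | abaa => ab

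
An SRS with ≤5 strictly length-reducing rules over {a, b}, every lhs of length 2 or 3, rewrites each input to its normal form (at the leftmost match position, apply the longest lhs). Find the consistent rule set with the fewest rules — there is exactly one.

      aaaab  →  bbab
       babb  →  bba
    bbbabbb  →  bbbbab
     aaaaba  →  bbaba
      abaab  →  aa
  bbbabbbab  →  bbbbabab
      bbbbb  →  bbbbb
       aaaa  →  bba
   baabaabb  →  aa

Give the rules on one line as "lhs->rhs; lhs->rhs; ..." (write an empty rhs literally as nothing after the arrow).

aaa->bb; aab->aa; abb->ba; baa->a

  | aaaab => bbab
  | babb => bba
  | bbbabbb => bbbbab
  | aaaaba => bbaba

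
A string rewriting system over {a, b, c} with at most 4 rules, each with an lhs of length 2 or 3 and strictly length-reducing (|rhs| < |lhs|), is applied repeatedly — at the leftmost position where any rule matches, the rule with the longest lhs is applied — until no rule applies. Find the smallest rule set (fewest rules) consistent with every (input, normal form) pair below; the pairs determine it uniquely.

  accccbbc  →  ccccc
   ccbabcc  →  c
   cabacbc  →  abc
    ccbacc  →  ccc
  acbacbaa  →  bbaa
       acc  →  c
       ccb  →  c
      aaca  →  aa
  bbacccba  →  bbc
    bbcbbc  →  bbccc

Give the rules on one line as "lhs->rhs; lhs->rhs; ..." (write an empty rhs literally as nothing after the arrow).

  | accccbbc => cccbbc => ccccc
  | ccbabcc => caabcc => cabcc => cbcc => acc => c
  | cabacbc => cbacbc => aacbc => abc
  | ccbacc => caacc => cacc => ccc

ac->; ca->c; cb->a; cbb->cc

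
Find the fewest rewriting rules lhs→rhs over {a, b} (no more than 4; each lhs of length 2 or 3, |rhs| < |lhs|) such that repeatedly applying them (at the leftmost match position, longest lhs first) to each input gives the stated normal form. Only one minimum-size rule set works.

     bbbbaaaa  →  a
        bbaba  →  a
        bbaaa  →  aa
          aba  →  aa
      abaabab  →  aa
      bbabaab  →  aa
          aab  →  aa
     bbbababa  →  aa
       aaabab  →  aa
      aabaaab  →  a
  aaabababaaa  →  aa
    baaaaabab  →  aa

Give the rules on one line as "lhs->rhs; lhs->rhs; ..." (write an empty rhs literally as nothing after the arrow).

  | bbbbaaaa => abbaaaa => abaaaa => aaaaa => bbaa => aaa => bb => a
  | bbaba => aaba => aaa => bb => a
  | bbaaa => aaaa => bba => aa
  | aba => aa

aaa->bb; ab->a; bb->a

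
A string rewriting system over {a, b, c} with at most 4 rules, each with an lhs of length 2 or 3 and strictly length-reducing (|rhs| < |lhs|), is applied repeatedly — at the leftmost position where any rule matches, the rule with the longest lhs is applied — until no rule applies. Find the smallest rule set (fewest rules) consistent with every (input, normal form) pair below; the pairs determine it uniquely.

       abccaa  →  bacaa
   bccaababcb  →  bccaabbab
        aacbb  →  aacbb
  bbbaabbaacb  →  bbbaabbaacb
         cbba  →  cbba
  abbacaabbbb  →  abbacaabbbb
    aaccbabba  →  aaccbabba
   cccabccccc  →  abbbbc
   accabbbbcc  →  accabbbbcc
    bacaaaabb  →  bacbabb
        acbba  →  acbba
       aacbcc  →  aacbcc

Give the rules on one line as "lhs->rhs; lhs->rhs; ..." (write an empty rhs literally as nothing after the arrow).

aaa->b; abc->ba; bca->ab; ccc->bc

  | abccaa => bacaa
  | bccaababcb => bccaabbab
  | aacbb
  | bbbaabbaacb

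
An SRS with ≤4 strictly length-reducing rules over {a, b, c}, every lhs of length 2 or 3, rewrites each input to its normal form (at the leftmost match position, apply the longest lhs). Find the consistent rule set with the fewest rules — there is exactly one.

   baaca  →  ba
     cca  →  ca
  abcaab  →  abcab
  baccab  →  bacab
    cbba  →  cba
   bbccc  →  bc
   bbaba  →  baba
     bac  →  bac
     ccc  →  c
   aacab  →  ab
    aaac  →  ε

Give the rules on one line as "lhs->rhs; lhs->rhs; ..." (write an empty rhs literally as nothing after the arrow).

  | baaca => ba
  | cca => ca
  | abcaab => abcab
  | baccab => bacab

aa->a; aac->; bb->b; cc->c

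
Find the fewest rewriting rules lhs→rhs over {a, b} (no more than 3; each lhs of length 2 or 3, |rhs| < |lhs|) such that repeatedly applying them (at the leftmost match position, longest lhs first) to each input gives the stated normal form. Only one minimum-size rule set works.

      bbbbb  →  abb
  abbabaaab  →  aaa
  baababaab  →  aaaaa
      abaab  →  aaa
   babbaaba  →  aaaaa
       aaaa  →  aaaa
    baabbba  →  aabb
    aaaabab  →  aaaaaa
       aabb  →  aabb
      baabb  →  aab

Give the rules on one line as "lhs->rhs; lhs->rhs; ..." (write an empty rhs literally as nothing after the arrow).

ba->b; bab->aa; bbb->a

  | bbbbb => abb
  | abbabaaab => abaaaaab => abaaaab => abaaab => abaab => abab => aaa
  | baababaab => bababaab => aaabaab => aaabab => aaaaa
  | abaab => abab => aaa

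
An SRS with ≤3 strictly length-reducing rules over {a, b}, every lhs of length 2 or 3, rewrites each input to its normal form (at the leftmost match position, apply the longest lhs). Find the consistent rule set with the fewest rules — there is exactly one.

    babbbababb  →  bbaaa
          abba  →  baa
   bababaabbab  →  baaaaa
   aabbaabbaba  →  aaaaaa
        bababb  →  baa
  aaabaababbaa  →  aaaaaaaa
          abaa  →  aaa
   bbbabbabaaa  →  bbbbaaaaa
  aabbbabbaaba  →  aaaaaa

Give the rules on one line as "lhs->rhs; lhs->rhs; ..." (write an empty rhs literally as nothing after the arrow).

ab->a; abb->ba

  | babbbababb => bbabababb => bbaababb => bbaaabb => bbaaba => bbaaa
  | abba => baa
  | bababaabbab => baabaabbab => baaaabbab => baaabaab => baaaaab => baaaaa
  | aabbaabbaba => abaaabbaba => aaaabbaba => aaabaaba => aaaaaba => aaaaaa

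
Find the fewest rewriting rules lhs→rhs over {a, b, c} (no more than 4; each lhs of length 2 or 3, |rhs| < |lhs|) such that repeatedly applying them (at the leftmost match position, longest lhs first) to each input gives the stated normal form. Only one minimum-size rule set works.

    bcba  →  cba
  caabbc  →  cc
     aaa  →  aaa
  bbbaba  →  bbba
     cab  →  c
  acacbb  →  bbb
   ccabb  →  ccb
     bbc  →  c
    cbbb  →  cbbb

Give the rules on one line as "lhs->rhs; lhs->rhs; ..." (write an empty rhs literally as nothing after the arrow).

ab->; bc->c; cac->bb

  | bcba => cba
  | caabbc => cabc => cc
  | aaa
  | bbbaba => bbba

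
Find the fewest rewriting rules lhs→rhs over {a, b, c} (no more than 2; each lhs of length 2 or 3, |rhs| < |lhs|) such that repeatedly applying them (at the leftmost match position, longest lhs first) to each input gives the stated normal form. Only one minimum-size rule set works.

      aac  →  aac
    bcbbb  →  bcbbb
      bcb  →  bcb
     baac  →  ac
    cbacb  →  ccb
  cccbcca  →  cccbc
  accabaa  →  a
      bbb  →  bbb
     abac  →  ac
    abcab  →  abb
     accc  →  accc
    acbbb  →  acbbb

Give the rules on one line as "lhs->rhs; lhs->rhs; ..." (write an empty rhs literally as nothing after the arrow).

  | aac
  | bcbbb
  | bcb
  | baac => ac

ba->; ca->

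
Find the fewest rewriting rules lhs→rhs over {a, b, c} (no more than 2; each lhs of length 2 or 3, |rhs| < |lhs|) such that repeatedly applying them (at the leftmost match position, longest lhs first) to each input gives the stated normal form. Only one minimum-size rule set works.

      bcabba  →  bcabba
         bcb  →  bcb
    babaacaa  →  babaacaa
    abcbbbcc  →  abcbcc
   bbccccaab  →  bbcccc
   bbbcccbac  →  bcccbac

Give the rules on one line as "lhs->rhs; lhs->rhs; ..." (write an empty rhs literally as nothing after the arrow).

aab->; bbb->b

  | bcabba
  | bcb
  | babaacaa
  | abcbbbcc => abcbcc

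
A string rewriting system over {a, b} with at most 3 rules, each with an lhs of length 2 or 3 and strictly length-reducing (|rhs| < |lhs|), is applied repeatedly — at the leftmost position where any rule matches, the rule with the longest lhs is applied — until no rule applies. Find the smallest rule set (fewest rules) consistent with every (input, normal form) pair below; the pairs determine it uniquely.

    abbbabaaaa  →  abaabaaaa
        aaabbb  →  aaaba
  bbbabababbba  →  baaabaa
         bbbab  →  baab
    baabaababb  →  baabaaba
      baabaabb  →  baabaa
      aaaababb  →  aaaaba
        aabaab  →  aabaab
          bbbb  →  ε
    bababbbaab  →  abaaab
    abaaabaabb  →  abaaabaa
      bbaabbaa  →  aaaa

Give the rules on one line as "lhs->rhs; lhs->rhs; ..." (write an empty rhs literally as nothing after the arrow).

bab->bb; bb->; bbb->ba

  | abbbabaaaa => abaabaaaa
  | aaabbb => aaaba
  | bbbabababbba => baabababbba => baabbabbba => baaabbba => baaabaa
  | bbbab => baab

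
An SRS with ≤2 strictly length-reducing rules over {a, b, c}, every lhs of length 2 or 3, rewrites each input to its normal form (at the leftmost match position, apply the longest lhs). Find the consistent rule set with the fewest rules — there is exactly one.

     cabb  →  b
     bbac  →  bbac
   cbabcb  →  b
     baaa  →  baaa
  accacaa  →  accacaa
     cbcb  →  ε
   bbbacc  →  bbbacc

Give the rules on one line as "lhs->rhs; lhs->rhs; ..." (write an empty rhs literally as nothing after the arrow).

  | cabb => cbb => b
  | bbac
  | cbabcb => abcb => bcb => b
  | baaa

ab->b; cb->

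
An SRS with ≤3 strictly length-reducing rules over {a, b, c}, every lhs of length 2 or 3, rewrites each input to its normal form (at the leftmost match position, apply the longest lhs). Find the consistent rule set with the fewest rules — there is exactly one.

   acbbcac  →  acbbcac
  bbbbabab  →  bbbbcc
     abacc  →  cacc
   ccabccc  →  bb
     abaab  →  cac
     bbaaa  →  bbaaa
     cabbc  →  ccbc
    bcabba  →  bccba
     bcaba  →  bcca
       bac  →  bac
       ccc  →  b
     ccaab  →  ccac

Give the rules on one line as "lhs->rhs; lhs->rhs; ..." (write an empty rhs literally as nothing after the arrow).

ab->c; ccc->b

  | acbbcac
  | bbbbabab => bbbbcab => bbbbcc
  | abacc => cacc
  | ccabccc => cccccc => bccc => bb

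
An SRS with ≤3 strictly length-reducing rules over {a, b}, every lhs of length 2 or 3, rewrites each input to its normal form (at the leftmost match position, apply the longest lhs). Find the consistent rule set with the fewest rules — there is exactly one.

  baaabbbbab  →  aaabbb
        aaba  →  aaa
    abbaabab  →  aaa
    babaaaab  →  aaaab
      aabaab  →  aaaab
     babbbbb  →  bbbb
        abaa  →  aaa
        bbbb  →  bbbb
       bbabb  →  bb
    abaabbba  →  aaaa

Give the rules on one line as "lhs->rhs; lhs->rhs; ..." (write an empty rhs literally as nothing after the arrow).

  | baaabbbbab => aaabbbbab => aaabbb
  | aaba => aaa
  | abbaabab => abaabab => aaabab => aaa
  | babaaaab => aaaab

ba->a; bab->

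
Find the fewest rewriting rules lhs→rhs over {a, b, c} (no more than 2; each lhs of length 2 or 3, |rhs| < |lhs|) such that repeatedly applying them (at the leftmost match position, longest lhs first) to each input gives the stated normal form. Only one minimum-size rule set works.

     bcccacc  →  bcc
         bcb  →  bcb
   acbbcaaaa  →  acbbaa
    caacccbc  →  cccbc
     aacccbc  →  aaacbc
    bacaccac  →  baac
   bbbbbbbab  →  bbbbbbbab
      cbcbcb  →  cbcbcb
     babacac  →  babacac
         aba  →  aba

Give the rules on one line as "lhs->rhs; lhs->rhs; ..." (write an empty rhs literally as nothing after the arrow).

  | bcccacc => bcccaa => bcc
  | bcb
  | acbbcaaaa => acbbaa
  | caacccbc => cccbc

acc->aa; caa->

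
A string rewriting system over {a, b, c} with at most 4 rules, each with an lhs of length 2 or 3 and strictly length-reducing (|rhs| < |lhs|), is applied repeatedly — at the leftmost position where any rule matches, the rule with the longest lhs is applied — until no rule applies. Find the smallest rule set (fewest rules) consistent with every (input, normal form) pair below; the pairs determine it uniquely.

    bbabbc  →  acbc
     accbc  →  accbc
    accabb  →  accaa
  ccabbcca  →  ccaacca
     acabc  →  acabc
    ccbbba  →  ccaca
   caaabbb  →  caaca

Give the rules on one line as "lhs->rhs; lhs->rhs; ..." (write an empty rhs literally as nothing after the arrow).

  | bbabbc => aabbc => acbc
  | accbc
  | accabb => accaa
  | ccabbcca => ccaacca

aab->ac; bb->a; bbb->ac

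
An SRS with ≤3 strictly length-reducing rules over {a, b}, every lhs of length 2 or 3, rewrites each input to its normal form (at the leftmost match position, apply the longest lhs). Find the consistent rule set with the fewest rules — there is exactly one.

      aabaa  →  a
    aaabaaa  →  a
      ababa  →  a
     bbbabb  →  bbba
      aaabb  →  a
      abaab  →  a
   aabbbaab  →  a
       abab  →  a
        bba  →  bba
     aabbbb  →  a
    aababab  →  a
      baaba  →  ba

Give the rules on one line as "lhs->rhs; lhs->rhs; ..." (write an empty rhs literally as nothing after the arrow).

aa->a; ab->a

  | aabaa => abaa => aaa => aa => a
  | aaabaaa => aabaaa => abaaa => aaaa => aaa => aa => a
  | ababa => aaba => aba => aa => a
  | bbbabb => bbbab => bbba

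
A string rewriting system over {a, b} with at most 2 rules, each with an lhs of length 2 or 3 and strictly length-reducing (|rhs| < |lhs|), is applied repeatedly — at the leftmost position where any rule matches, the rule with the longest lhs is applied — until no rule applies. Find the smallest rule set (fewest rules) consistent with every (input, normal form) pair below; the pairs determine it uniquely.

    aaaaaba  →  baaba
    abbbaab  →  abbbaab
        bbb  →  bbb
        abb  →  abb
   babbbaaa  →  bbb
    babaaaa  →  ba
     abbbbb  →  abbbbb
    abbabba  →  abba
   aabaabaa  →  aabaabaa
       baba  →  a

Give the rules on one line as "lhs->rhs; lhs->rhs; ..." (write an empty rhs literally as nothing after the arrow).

aaa->b; bab->

  | aaaaaba => baaba
  | abbbaab
  | bbb
  | abb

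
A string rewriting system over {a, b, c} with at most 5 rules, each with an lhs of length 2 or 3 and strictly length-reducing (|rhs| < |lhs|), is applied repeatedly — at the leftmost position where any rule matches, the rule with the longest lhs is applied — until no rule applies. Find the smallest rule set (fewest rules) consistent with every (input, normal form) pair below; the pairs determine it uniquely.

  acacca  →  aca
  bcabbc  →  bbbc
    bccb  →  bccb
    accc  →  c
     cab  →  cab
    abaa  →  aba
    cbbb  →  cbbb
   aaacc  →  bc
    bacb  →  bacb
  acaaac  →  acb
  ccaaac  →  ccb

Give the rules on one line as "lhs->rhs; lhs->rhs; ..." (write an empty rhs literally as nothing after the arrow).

aa->a; aac->b; acc->; bca->b

  | acacca => aca
  | bcabbc => bbbc
  | bccb
  | accc => c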